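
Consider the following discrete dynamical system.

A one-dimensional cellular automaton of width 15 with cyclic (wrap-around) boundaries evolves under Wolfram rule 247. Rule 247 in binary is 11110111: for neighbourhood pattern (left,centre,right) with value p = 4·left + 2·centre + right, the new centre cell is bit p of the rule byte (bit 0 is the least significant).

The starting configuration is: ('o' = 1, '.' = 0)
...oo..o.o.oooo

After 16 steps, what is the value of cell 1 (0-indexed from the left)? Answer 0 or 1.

1

step 0: ...oo..o.o.oooo
step 1: ooo.ooooooo.ooo
step 2: oooo.ooooooo.oo
step 3: ooooo.ooooooo.o
step 4: oooooo.ooooooo.
step 5: .oooooo.ooooooo
step 6: o.oooooo.oooooo
step 7: oo.oooooo.ooooo
step 8: ooo.oooooo.oooo
step 9: oooo.oooooo.ooo
step 10: ooooo.oooooo.oo
step 11: oooooo.oooooo.o
step 12: ooooooo.oooooo.
step 13: .ooooooo.oooooo
step 14: o.ooooooo.ooooo
step 15: oo.ooooooo.oooo
step 16: ooo.ooooooo.ooo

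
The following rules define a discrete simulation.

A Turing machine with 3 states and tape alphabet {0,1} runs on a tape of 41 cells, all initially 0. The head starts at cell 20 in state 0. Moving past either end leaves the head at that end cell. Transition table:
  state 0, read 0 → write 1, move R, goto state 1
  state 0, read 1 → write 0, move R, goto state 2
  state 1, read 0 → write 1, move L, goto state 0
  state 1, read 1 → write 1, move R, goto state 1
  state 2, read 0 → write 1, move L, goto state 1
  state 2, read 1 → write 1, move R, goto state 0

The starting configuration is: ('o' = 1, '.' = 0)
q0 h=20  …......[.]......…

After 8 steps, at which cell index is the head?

24

t=0: q0 h=20  …......[.]......…
t=1: q1 h=21  ….....o[.]......…
t=2: q0 h=20  …......[o]o.....…
t=3: q2 h=21  …......[o]......…
t=4: q0 h=22  ….....o[.]......…
t=5: q1 h=23  …....oo[.]......…
t=6: q0 h=22  ….....o[o]o.....…
t=7: q2 h=23  …....o.[o]......…
t=8: q0 h=24  …...o.o[.]......…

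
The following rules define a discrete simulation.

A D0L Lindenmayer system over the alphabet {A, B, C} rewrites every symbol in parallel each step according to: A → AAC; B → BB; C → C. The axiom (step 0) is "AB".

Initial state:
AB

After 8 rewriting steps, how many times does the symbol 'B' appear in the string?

256

gen 0: AB
gen 1: AACBB
gen 2: AACAACCBBBB
gen 3: AACAACCAACAACCCBBBBBBBB
gen 4: AACAACCAACAACCCAACAACCAACAACCCCBBBBBBBBBBBBBBBB
gen 5: AACAACCAACAACCCAACAACCAACAACCCCAACAACCAACAACCCAACAACCAACAACCCCCBBBBBBBBBBBBBBBBBBBBBBBBBBBBBBBB
gen 6: AACAACCAACAACCCAACAACCAACAACCCCAACAACCAACAACCCAACAACCAACAA…BBBBBBBBBBBBBBBBBBBBBBBBBBBBBBBBBBBBBBBBBBBBBBBBBBBBBBBBBB  (len 191)
gen 7: AACAACCAACAACCCAACAACCAACAACCCCAACAACCAACAACCCAACAACCAACAA…BBBBBBBBBBBBBBBBBBBBBBBBBBBBBBBBBBBBBBBBBBBBBBBBBBBBBBBBBB  (len 383)
gen 8: AACAACCAACAACCCAACAACCAACAACCCCAACAACCAACAACCCAACAACCAACAA…BBBBBBBBBBBBBBBBBBBBBBBBBBBBBBBBBBBBBBBBBBBBBBBBBBBBBBBBBB  (len 767)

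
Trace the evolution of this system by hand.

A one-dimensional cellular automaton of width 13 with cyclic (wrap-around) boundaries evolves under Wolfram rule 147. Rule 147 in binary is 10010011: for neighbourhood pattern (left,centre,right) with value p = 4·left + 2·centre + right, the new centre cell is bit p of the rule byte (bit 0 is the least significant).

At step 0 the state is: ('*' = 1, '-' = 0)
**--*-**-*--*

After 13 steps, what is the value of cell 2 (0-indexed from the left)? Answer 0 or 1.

0

t=0: **--*-**-*--*
t=1: *-**------**-
t=2: ----******---
t=3: ****-****-***
t=4: ***---**---**
t=5: **-***--***-*
t=6: *---*-**-*---
t=7: -***------***
t=8: --*-******-*-
t=9: **---****---*
t=10: *-***-**-***-
t=11: ---*------*--
t=12: ***-******-**
t=13: **---****---*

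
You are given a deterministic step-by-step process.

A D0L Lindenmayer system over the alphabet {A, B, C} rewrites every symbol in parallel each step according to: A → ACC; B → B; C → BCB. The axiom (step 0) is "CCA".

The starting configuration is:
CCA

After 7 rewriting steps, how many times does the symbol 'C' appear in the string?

step 0: CCA
step 1: BCBBCBACC
step 2: BBCBBBBCBBACCBCBBCB
step 3: BBBCBBBBBBCBBBACCBCBBCBBBCBBBBCBB
step 4: BBBBCBBBBBBBBCBBBBACCBCBBCBBBCBBBBCBBBBBCBBBBBBCBBB
step 5: BBBBBCBBBBBBBBBBCBBBBBACCBCBBCBBBCBBBBCBBBBBCBBBBBBCBBBBBBBCBBBBBBBBCBBBB
step 6: BBBBBBCBBBBBBBBBBBBCBBBBBBACCBCBBCBBBCBBBBCBBBBBCBBBBBBCBBBBBBBCBBBBBBBBCBBBBBBBBBCBBBBBBBBBBCBBBBB
step 7: BBBBBBBCBBBBBBBBBBBBBBCBBBBBBBACCBCBBCBBBCBBBBCBBBBBCBBBBB…BBBBBCBBBBBBBBBCBBBBBBBBBBCBBBBBBBBBBBCBBBBBBBBBBBBCBBBBBB  (len 129)

16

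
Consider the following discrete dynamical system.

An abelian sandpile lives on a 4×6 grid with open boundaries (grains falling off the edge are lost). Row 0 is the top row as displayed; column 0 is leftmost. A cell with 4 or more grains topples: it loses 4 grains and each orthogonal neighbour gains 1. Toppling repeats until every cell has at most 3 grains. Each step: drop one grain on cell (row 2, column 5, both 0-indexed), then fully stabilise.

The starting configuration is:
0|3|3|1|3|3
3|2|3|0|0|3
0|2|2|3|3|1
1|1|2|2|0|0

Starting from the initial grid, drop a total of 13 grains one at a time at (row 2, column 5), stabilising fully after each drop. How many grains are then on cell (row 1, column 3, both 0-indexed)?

gen 0: 0|3|3|1|3|3
3|2|3|0|0|3
0|2|2|3|3|1
1|1|2|2|0|0
gen 1: 0|3|3|1|3|3
3|2|3|0|0|3
0|2|2|3|3|2
1|1|2|2|0|0
gen 2: 0|3|3|1|3|3
3|2|3|0|0|3
0|2|2|3|3|3
1|1|2|2|0|0
gen 3: 0|3|3|2|0|1
3|2|3|1|3|1
0|2|3|0|1|2
1|1|2|3|1|1
gen 4: 0|3|3|2|0|1
3|2|3|1|3|1
0|2|3|0|1|3
1|1|2|3|1|1
gen 5: 0|3|3|2|0|1
3|2|3|1|3|2
0|2|3|0|2|0
1|1|2|3|1|2
gen 6: 0|3|3|2|0|1
3|2|3|1|3|2
0|2|3|0|2|1
1|1|2|3|1|2
gen 7: 0|3|3|2|0|1
3|2|3|1|3|2
0|2|3|0|2|2
1|1|2|3|1|2
gen 8: 0|3|3|2|0|1
3|2|3|1|3|2
0|2|3|0|2|3
1|1|2|3|1|2
gen 9: 0|3|3|2|0|1
3|2|3|1|3|3
0|2|3|0|3|0
1|1|2|3|1|3
gen 10: 0|3|3|2|0|1
3|2|3|1|3|3
0|2|3|0|3|1
1|1|2|3|1|3
gen 11: 0|3|3|2|0|1
3|2|3|1|3|3
0|2|3|0|3|2
1|1|2|3|1|3
gen 12: 0|3|3|2|0|1
3|2|3|1|3|3
0|2|3|0|3|3
1|1|2|3|1|3
gen 13: 0|3|3|2|1|2
3|2|3|2|1|1
0|2|3|1|1|3
1|1|2|3|3|0

2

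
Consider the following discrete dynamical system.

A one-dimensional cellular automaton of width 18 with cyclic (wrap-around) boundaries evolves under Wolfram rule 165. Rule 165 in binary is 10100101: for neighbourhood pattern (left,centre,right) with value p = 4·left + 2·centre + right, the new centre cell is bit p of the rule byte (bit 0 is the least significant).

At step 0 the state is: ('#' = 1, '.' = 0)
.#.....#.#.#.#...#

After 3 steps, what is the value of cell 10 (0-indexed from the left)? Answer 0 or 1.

t=0: .#.....#.#.#.#...#
t=1: ##.###.#######.#.#
t=2: #.#.#.#.#####.###.
t=3: ########.###.#.#.#

1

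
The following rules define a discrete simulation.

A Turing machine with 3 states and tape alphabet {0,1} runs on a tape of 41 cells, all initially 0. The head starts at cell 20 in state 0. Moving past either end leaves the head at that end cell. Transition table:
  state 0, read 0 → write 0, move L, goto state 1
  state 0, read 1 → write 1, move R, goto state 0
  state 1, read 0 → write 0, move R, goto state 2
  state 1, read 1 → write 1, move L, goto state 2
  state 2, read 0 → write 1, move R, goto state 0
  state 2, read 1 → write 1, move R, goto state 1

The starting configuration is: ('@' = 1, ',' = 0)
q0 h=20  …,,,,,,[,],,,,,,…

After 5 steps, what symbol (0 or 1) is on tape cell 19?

step 0: q0 h=20  …,,,,,,[,],,,,,,…
step 1: q1 h=19  …,,,,,,[,],,,,,,…
step 2: q2 h=20  …,,,,,,[,],,,,,,…
step 3: q0 h=21  …,,,,,@[,],,,,,,…
step 4: q1 h=20  …,,,,,,[@],,,,,,…
step 5: q2 h=19  …,,,,,,[,]@,,,,,…

0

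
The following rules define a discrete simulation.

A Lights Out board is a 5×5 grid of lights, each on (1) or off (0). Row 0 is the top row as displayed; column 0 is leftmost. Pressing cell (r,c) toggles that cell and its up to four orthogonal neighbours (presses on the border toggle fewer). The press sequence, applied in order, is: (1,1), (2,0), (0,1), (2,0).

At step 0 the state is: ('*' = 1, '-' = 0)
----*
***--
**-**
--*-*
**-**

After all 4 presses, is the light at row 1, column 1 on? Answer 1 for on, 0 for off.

t=0: ----*
***--
**-**
--*-*
**-**
t=1: -*--*
-----
*--**
--*-*
**-**
t=2: -*--*
*----
-*-**
*-*-*
**-**
t=3: *-*-*
**---
-*-**
*-*-*
**-**
t=4: *-*-*
-*---
*--**
--*-*
**-**

1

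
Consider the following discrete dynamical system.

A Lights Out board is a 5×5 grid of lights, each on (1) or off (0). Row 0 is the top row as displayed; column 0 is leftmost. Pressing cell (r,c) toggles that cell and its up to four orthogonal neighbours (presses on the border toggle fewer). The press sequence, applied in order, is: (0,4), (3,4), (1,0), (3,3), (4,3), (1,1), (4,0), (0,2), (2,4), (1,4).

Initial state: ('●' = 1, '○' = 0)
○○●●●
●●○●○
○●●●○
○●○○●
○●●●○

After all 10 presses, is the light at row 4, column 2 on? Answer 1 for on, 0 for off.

0) ○○●●●
●●○●○
○●●●○
○●○○●
○●●●○
1) ○○●○○
●●○●●
○●●●○
○●○○●
○●●●○
2) ○○●○○
●●○●●
○●●●●
○●○●○
○●●●●
3) ●○●○○
○○○●●
●●●●●
○●○●○
○●●●●
4) ●○●○○
○○○●●
●●●○●
○●●○●
○●●○●
5) ●○●○○
○○○●●
●●●○●
○●●●●
○●○●○
6) ●●●○○
●●●●●
●○●○●
○●●●●
○●○●○
7) ●●●○○
●●●●●
●○●○●
●●●●●
●○○●○
8) ●○○●○
●●○●●
●○●○●
●●●●●
●○○●○
9) ●○○●○
●●○●○
●○●●○
●●●●○
●○○●○
10) ●○○●●
●●○○●
●○●●●
●●●●○
●○○●○

0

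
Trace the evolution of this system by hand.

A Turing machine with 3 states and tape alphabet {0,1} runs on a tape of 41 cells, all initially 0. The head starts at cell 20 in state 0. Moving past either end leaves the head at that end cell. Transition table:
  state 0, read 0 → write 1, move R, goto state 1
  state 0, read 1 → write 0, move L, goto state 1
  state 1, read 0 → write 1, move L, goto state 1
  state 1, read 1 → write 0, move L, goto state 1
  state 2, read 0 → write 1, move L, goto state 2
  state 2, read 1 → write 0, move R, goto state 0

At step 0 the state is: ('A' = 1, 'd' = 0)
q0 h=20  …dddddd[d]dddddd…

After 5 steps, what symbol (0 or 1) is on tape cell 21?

t=0: q0 h=20  …dddddd[d]dddddd…
t=1: q1 h=21  …dddddA[d]dddddd…
t=2: q1 h=20  …dddddd[A]Addddd…
t=3: q1 h=19  …dddddd[d]dAdddd…
t=4: q1 h=18  …dddddd[d]AdAddd…
t=5: q1 h=17  …dddddd[d]AAdAdd…

1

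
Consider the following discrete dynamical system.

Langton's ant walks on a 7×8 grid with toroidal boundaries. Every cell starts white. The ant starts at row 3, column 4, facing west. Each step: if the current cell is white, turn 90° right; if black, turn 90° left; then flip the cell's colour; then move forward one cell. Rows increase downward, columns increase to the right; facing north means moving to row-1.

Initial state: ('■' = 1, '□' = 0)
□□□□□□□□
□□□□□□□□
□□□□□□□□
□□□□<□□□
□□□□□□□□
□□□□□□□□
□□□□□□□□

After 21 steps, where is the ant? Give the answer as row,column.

6,6

k=0  □□□□□□□□
□□□□□□□□
□□□□□□□□
□□□□<□□□
□□□□□□□□
□□□□□□□□
□□□□□□□□
k=1  □□□□□□□□
□□□□□□□□
□□□□^□□□
□□□□■□□□
□□□□□□□□
□□□□□□□□
□□□□□□□□
k=2  □□□□□□□□
□□□□□□□□
□□□□■>□□
□□□□■□□□
□□□□□□□□
□□□□□□□□
□□□□□□□□
k=3  □□□□□□□□
□□□□□□□□
□□□□■■□□
□□□□■v□□
□□□□□□□□
□□□□□□□□
□□□□□□□□
k=4  □□□□□□□□
□□□□□□□□
□□□□■■□□
□□□□<■□□
□□□□□□□□
□□□□□□□□
□□□□□□□□
k=5  □□□□□□□□
□□□□□□□□
□□□□■■□□
□□□□□■□□
□□□□v□□□
□□□□□□□□
□□□□□□□□
k=6  □□□□□□□□
□□□□□□□□
□□□□■■□□
□□□□□■□□
□□□<■□□□
□□□□□□□□
□□□□□□□□
k=7  □□□□□□□□
□□□□□□□□
□□□□■■□□
□□□^□■□□
□□□■■□□□
□□□□□□□□
□□□□□□□□
k=8  □□□□□□□□
□□□□□□□□
□□□□■■□□
□□□■>■□□
□□□■■□□□
□□□□□□□□
□□□□□□□□
k=9  □□□□□□□□
□□□□□□□□
□□□□■■□□
□□□■■■□□
□□□■v□□□
□□□□□□□□
□□□□□□□□
k=10  □□□□□□□□
□□□□□□□□
□□□□■■□□
□□□■■■□□
□□□■□>□□
□□□□□□□□
□□□□□□□□
k=11  □□□□□□□□
□□□□□□□□
□□□□■■□□
□□□■■■□□
□□□■□■□□
□□□□□v□□
□□□□□□□□
k=12  □□□□□□□□
□□□□□□□□
□□□□■■□□
□□□■■■□□
□□□■□■□□
□□□□<■□□
□□□□□□□□
k=13  □□□□□□□□
□□□□□□□□
□□□□■■□□
□□□■■■□□
□□□■^■□□
□□□□■■□□
□□□□□□□□
k=14  □□□□□□□□
□□□□□□□□
□□□□■■□□
□□□■■■□□
□□□■■>□□
□□□□■■□□
□□□□□□□□
k=15  □□□□□□□□
□□□□□□□□
□□□□■■□□
□□□■■^□□
□□□■■□□□
□□□□■■□□
□□□□□□□□
k=16  □□□□□□□□
□□□□□□□□
□□□□■■□□
□□□■<□□□
□□□■■□□□
□□□□■■□□
□□□□□□□□
k=17  □□□□□□□□
□□□□□□□□
□□□□■■□□
□□□■□□□□
□□□■v□□□
□□□□■■□□
□□□□□□□□
k=18  □□□□□□□□
□□□□□□□□
□□□□■■□□
□□□■□□□□
□□□■□>□□
□□□□■■□□
□□□□□□□□
k=19  □□□□□□□□
□□□□□□□□
□□□□■■□□
□□□■□□□□
□□□■□■□□
□□□□■v□□
□□□□□□□□
k=20  □□□□□□□□
□□□□□□□□
□□□□■■□□
□□□■□□□□
□□□■□■□□
□□□□■□>□
□□□□□□□□
k=21  □□□□□□□□
□□□□□□□□
□□□□■■□□
□□□■□□□□
□□□■□■□□
□□□□■□■□
□□□□□□v□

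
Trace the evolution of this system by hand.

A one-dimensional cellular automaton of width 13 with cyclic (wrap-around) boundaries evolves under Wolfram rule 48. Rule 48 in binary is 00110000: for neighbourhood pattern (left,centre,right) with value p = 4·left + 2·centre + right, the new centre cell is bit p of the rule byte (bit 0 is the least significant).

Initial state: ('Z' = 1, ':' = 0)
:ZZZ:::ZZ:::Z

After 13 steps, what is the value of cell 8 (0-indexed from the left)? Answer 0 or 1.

t=0: :ZZZ:::ZZ:::Z
t=1: Z:::Z::::Z:::
t=2: :Z:::Z::::Z::
t=3: ::Z:::Z::::Z:
t=4: :::Z:::Z::::Z
t=5: Z:::Z:::Z::::
t=6: :Z:::Z:::Z:::
t=7: ::Z:::Z:::Z::
t=8: :::Z:::Z:::Z:
t=9: ::::Z:::Z:::Z
t=10: Z::::Z:::Z:::
t=11: :Z::::Z:::Z::
t=12: ::Z::::Z:::Z:
t=13: :::Z::::Z:::Z

1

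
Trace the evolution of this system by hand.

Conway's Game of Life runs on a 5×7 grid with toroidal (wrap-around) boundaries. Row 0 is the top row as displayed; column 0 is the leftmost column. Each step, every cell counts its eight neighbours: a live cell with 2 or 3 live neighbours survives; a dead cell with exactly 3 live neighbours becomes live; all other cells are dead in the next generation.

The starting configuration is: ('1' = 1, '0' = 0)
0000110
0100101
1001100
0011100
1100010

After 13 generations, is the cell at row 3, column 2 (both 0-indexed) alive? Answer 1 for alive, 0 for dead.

t=0: 0000110
0100101
1001100
0011100
1100010
t=1: 0100100
1000001
1100000
1010011
0110011
t=2: 0110000
0000001
0000010
0010010
0011100
t=3: 0110000
0000000
0000011
0010010
0000100
t=4: 0000000
0000000
0000011
0000111
0111000
t=5: 0010000
0000000
0000101
1011101
0011110
t=6: 0010100
0000000
1000101
1110001
0000011
t=7: 0000010
0001010
0000011
0100000
0011011
t=8: 0011010
0000010
0000111
1010100
0010111
t=9: 0011000
0001000
0001101
1100000
0010001
t=10: 0011000
0000000
1011100
1111011
1011000
t=11: 0111000
0100100
1000110
0000010
1000000
t=12: 1111000
1100110
0000111
0000110
0110000
t=13: 0001101
0000000
1001000
0001101
1000100

0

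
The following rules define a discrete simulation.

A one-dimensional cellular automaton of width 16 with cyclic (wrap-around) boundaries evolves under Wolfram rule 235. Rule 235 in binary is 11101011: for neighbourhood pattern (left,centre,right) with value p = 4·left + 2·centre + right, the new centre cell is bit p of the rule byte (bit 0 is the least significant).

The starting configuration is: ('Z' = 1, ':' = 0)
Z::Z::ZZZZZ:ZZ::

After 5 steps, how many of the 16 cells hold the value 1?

15

step 0: Z::Z::ZZZZZ:ZZ::
step 1: ::Z::ZZZZZZZZZ:Z
step 2: :Z::ZZZZZZZZZZZ:
step 3: Z::ZZZZZZZZZZZZ:
step 4: ::ZZZZZZZZZZZZZZ
step 5: :ZZZZZZZZZZZZZZZ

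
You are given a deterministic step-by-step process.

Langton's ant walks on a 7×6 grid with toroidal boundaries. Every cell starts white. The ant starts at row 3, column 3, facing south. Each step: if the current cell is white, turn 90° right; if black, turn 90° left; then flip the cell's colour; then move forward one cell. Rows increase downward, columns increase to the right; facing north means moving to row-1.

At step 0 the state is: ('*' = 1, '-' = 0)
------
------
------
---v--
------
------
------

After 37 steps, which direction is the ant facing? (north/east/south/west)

east

[0] ------
------
------
---v--
------
------
------
[1] ------
------
------
--<*--
------
------
------
[2] ------
------
--^---
--**--
------
------
------
[3] ------
------
--*>--
--**--
------
------
------
[4] ------
------
--**--
--*v--
------
------
------
[5] ------
------
--**--
--*->-
------
------
------
[6] ------
------
--**--
--*-*-
----v-
------
------
[7] ------
------
--**--
--*-*-
---<*-
------
------
[8] ------
------
--**--
--*^*-
---**-
------
------
[9] ------
------
--**--
--**>-
---**-
------
------
[10] ------
------
--**^-
--**--
---**-
------
------
[11] ------
------
--***>
--**--
---**-
------
------
[12] ------
------
--****
--**-v
---**-
------
------
[13] ------
------
--****
--**<*
---**-
------
------
[14] ------
------
--**^*
--****
---**-
------
------
[15] ------
------
--*<-*
--****
---**-
------
------
[16] ------
------
--*--*
--*v**
---**-
------
------
[17] ------
------
--*--*
--*->*
---**-
------
------
[18] ------
------
--*-^*
--*--*
---**-
------
------
[19] ------
------
--*-*>
--*--*
---**-
------
------
[20] ------
-----^
--*-*-
--*--*
---**-
------
------
[21] ------
>----*
--*-*-
--*--*
---**-
------
------
[22] ------
*----*
v-*-*-
--*--*
---**-
------
------
[23] ------
*----*
*-*-*<
--*--*
---**-
------
------
[24] ------
*----^
*-*-**
--*--*
---**-
------
------
[25] ------
*---<-
*-*-**
--*--*
---**-
------
------
[26] ----^-
*---*-
*-*-**
--*--*
---**-
------
------
[27] ----*>
*---*-
*-*-**
--*--*
---**-
------
------
[28] ----**
*---*v
*-*-**
--*--*
---**-
------
------
[29] ----**
*---<*
*-*-**
--*--*
---**-
------
------
[30] ----**
*----*
*-*-v*
--*--*
---**-
------
------
[31] ----**
*----*
*-*-->
--*--*
---**-
------
------
[32] ----**
*----^
*-*---
--*--*
---**-
------
------
[33] ----**
*---<-
*-*---
--*--*
---**-
------
------
[34] ----^*
*---*-
*-*---
--*--*
---**-
------
------
[35] ---<-*
*---*-
*-*---
--*--*
---**-
------
------
[36] ---*-*
*---*-
*-*---
--*--*
---**-
------
---^--
[37] ---*-*
*---*-
*-*---
--*--*
---**-
------
---*>-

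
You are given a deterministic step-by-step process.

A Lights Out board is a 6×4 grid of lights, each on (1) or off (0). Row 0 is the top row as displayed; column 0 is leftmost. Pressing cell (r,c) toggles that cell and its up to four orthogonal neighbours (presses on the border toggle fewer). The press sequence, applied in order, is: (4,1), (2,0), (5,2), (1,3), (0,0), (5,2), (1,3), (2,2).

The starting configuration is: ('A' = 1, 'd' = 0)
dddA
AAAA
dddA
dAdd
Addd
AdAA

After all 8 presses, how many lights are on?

0) dddA
AAAA
dddA
dAdd
Addd
AdAA
1) dddA
AAAA
dddA
dddd
dAAd
AAAA
2) dddA
dAAA
AAdA
Addd
dAAd
AAAA
3) dddA
dAAA
AAdA
Addd
dAdd
Addd
4) dddd
dAdd
AAdd
Addd
dAdd
Addd
5) AAdd
AAdd
AAdd
Addd
dAdd
Addd
6) AAdd
AAdd
AAdd
Addd
dAAd
AAAA
7) AAdA
AAAA
AAdA
Addd
dAAd
AAAA
8) AAdA
AAdA
AdAd
AdAd
dAAd
AAAA

16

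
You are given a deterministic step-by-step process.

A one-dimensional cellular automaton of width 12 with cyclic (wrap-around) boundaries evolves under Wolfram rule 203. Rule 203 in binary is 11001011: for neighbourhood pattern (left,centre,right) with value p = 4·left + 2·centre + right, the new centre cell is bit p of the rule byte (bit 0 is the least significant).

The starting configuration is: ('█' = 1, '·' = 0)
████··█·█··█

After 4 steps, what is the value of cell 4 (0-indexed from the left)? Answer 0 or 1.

step 0: ████··█·█··█
step 1: ████·█····██
step 2: ████···█████
step 3: ████·███████
step 4: ████·███████

0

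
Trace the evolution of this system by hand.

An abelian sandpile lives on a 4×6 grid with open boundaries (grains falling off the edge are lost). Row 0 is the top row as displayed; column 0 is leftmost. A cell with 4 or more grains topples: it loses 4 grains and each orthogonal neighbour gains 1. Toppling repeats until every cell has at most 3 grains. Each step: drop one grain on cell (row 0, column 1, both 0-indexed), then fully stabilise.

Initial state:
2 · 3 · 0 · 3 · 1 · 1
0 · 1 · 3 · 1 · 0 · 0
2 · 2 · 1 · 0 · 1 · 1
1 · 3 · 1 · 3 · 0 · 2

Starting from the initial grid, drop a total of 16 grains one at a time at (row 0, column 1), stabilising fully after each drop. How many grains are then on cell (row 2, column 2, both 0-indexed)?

gen 0: 2 · 3 · 0 · 3 · 1 · 1
0 · 1 · 3 · 1 · 0 · 0
2 · 2 · 1 · 0 · 1 · 1
1 · 3 · 1 · 3 · 0 · 2
gen 1: 3 · 0 · 1 · 3 · 1 · 1
0 · 2 · 3 · 1 · 0 · 0
2 · 2 · 1 · 0 · 1 · 1
1 · 3 · 1 · 3 · 0 · 2
gen 2: 3 · 1 · 1 · 3 · 1 · 1
0 · 2 · 3 · 1 · 0 · 0
2 · 2 · 1 · 0 · 1 · 1
1 · 3 · 1 · 3 · 0 · 2
gen 3: 3 · 2 · 1 · 3 · 1 · 1
0 · 2 · 3 · 1 · 0 · 0
2 · 2 · 1 · 0 · 1 · 1
1 · 3 · 1 · 3 · 0 · 2
gen 4: 3 · 3 · 1 · 3 · 1 · 1
0 · 2 · 3 · 1 · 0 · 0
2 · 2 · 1 · 0 · 1 · 1
1 · 3 · 1 · 3 · 0 · 2
gen 5: 0 · 1 · 2 · 3 · 1 · 1
1 · 3 · 3 · 1 · 0 · 0
2 · 2 · 1 · 0 · 1 · 1
1 · 3 · 1 · 3 · 0 · 2
gen 6: 0 · 2 · 2 · 3 · 1 · 1
1 · 3 · 3 · 1 · 0 · 0
2 · 2 · 1 · 0 · 1 · 1
1 · 3 · 1 · 3 · 0 · 2
gen 7: 0 · 3 · 2 · 3 · 1 · 1
1 · 3 · 3 · 1 · 0 · 0
2 · 2 · 1 · 0 · 1 · 1
1 · 3 · 1 · 3 · 0 · 2
gen 8: 1 · 2 · 1 · 0 · 2 · 1
2 · 1 · 1 · 3 · 0 · 0
2 · 3 · 2 · 0 · 1 · 1
1 · 3 · 1 · 3 · 0 · 2
gen 9: 1 · 3 · 1 · 0 · 2 · 1
2 · 1 · 1 · 3 · 0 · 0
2 · 3 · 2 · 0 · 1 · 1
1 · 3 · 1 · 3 · 0 · 2
gen 10: 2 · 0 · 2 · 0 · 2 · 1
2 · 2 · 1 · 3 · 0 · 0
2 · 3 · 2 · 0 · 1 · 1
1 · 3 · 1 · 3 · 0 · 2
gen 11: 2 · 1 · 2 · 0 · 2 · 1
2 · 2 · 1 · 3 · 0 · 0
2 · 3 · 2 · 0 · 1 · 1
1 · 3 · 1 · 3 · 0 · 2
gen 12: 2 · 2 · 2 · 0 · 2 · 1
2 · 2 · 1 · 3 · 0 · 0
2 · 3 · 2 · 0 · 1 · 1
1 · 3 · 1 · 3 · 0 · 2
gen 13: 2 · 3 · 2 · 0 · 2 · 1
2 · 2 · 1 · 3 · 0 · 0
2 · 3 · 2 · 0 · 1 · 1
1 · 3 · 1 · 3 · 0 · 2
gen 14: 3 · 0 · 3 · 0 · 2 · 1
2 · 3 · 1 · 3 · 0 · 0
2 · 3 · 2 · 0 · 1 · 1
1 · 3 · 1 · 3 · 0 · 2
gen 15: 3 · 1 · 3 · 0 · 2 · 1
2 · 3 · 1 · 3 · 0 · 0
2 · 3 · 2 · 0 · 1 · 1
1 · 3 · 1 · 3 · 0 · 2
gen 16: 3 · 2 · 3 · 0 · 2 · 1
2 · 3 · 1 · 3 · 0 · 0
2 · 3 · 2 · 0 · 1 · 1
1 · 3 · 1 · 3 · 0 · 2

2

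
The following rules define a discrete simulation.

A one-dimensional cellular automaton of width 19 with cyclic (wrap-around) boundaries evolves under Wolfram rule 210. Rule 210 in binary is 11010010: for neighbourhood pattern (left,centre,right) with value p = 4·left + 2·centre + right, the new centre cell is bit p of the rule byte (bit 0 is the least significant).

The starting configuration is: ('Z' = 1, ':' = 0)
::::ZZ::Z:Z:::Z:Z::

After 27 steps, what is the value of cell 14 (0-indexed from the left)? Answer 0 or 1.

0

0) ::::ZZ::Z:Z:::Z:Z::
1) :::Z:ZZZ:::Z:Z:::Z:
2) ::Z:::ZZZ:Z:::Z:Z:Z
3) ZZ:Z:Z:ZZ::Z:Z:::::
4) :Z::::::ZZZ:::Z:::Z
5) ::Z::::Z:ZZZ:Z:Z:Z:
6) :Z:Z::Z:::ZZ::::::Z
7) ::::ZZ:Z:Z:ZZ::::Z:
8) :::Z:Z::::::ZZ::Z:Z
9) Z:Z:::Z::::Z:ZZZ:::
10) :::Z:Z:Z::Z:::ZZZ:Z
11) Z:Z:::::ZZ:Z:Z:ZZ::
12) :::Z:::Z:Z::::::ZZZ
13) Z:Z:Z:Z:::Z::::Z:ZZ
14) Z::::::Z:Z:Z::Z:::Z
15) ZZ::::Z:::::ZZ:Z:Z:
16) :ZZ::Z:Z:::Z:Z:::::
17) Z:ZZZ:::Z:Z:::Z::::
18) :::ZZZ:Z:::Z:Z:Z::Z
19) Z:Z:ZZ::Z:Z:::::ZZ:
20) :::::ZZZ:::Z:::Z:Z:
21) ::::Z:ZZZ:Z:Z:Z:::Z
22) Z::Z:::ZZ::::::Z:Z:
23) :ZZ:Z:Z:ZZ::::Z::::
24) Z:Z::::::ZZ::Z:Z:::
25) :::Z::::Z:ZZZ:::Z:Z
26) Z:Z:Z::Z:::ZZZ:Z:::
27) :::::ZZ:Z:Z:ZZ::Z:Z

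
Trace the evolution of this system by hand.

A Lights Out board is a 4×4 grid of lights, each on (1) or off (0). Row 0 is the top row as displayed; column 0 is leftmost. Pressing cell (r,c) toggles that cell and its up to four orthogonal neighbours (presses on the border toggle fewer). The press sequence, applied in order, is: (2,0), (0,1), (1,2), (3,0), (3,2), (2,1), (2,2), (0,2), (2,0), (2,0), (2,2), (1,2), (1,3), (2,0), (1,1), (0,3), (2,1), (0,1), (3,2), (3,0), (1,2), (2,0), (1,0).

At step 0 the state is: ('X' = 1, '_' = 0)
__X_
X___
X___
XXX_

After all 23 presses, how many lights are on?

9

k=0  __X_
X___
X___
XXX_
k=1  __X_
____
_X__
_XX_
k=2  XX__
_X__
_X__
_XX_
k=3  XXX_
__XX
_XX_
_XX_
k=4  XXX_
__XX
XXX_
X_X_
k=5  XXX_
__XX
XX__
XX_X
k=6  XXX_
_XXX
__X_
X__X
k=7  XXX_
_X_X
_X_X
X_XX
k=8  X__X
_XXX
_X_X
X_XX
k=9  X__X
XXXX
X__X
__XX
k=10  X__X
_XXX
_X_X
X_XX
k=11  X__X
_X_X
__X_
X__X
k=12  X_XX
__X_
____
X__X
k=13  X_X_
___X
___X
X__X
k=14  X_X_
X__X
XX_X
___X
k=15  XXX_
_XXX
X__X
___X
k=16  XX_X
_XX_
X__X
___X
k=17  XX_X
__X_
_XXX
_X_X
k=18  __XX
_XX_
_XXX
_X_X
k=19  __XX
_XX_
_X_X
__X_
k=20  __XX
_XX_
XX_X
XXX_
k=21  ___X
___X
XXXX
XXX_
k=22  ___X
X__X
__XX
_XX_
k=23  X__X
_X_X
X_XX
_XX_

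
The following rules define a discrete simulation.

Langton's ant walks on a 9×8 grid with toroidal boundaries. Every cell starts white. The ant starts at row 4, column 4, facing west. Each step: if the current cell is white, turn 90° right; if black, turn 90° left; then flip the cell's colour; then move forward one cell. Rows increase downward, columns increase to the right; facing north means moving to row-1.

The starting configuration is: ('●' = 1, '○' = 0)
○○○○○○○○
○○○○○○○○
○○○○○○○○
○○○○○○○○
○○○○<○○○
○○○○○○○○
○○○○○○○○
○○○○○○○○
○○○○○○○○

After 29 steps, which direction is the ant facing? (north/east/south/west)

north

[0] ○○○○○○○○
○○○○○○○○
○○○○○○○○
○○○○○○○○
○○○○<○○○
○○○○○○○○
○○○○○○○○
○○○○○○○○
○○○○○○○○
[1] ○○○○○○○○
○○○○○○○○
○○○○○○○○
○○○○^○○○
○○○○●○○○
○○○○○○○○
○○○○○○○○
○○○○○○○○
○○○○○○○○
[2] ○○○○○○○○
○○○○○○○○
○○○○○○○○
○○○○●>○○
○○○○●○○○
○○○○○○○○
○○○○○○○○
○○○○○○○○
○○○○○○○○
[3] ○○○○○○○○
○○○○○○○○
○○○○○○○○
○○○○●●○○
○○○○●v○○
○○○○○○○○
○○○○○○○○
○○○○○○○○
○○○○○○○○
[4] ○○○○○○○○
○○○○○○○○
○○○○○○○○
○○○○●●○○
○○○○<●○○
○○○○○○○○
○○○○○○○○
○○○○○○○○
○○○○○○○○
[5] ○○○○○○○○
○○○○○○○○
○○○○○○○○
○○○○●●○○
○○○○○●○○
○○○○v○○○
○○○○○○○○
○○○○○○○○
○○○○○○○○
[6] ○○○○○○○○
○○○○○○○○
○○○○○○○○
○○○○●●○○
○○○○○●○○
○○○<●○○○
○○○○○○○○
○○○○○○○○
○○○○○○○○
[7] ○○○○○○○○
○○○○○○○○
○○○○○○○○
○○○○●●○○
○○○^○●○○
○○○●●○○○
○○○○○○○○
○○○○○○○○
○○○○○○○○
[8] ○○○○○○○○
○○○○○○○○
○○○○○○○○
○○○○●●○○
○○○●>●○○
○○○●●○○○
○○○○○○○○
○○○○○○○○
○○○○○○○○
[9] ○○○○○○○○
○○○○○○○○
○○○○○○○○
○○○○●●○○
○○○●●●○○
○○○●v○○○
○○○○○○○○
○○○○○○○○
○○○○○○○○
[10] ○○○○○○○○
○○○○○○○○
○○○○○○○○
○○○○●●○○
○○○●●●○○
○○○●○>○○
○○○○○○○○
○○○○○○○○
○○○○○○○○
[11] ○○○○○○○○
○○○○○○○○
○○○○○○○○
○○○○●●○○
○○○●●●○○
○○○●○●○○
○○○○○v○○
○○○○○○○○
○○○○○○○○
[12] ○○○○○○○○
○○○○○○○○
○○○○○○○○
○○○○●●○○
○○○●●●○○
○○○●○●○○
○○○○<●○○
○○○○○○○○
○○○○○○○○
[13] ○○○○○○○○
○○○○○○○○
○○○○○○○○
○○○○●●○○
○○○●●●○○
○○○●^●○○
○○○○●●○○
○○○○○○○○
○○○○○○○○
[14] ○○○○○○○○
○○○○○○○○
○○○○○○○○
○○○○●●○○
○○○●●●○○
○○○●●>○○
○○○○●●○○
○○○○○○○○
○○○○○○○○
[15] ○○○○○○○○
○○○○○○○○
○○○○○○○○
○○○○●●○○
○○○●●^○○
○○○●●○○○
○○○○●●○○
○○○○○○○○
○○○○○○○○
[16] ○○○○○○○○
○○○○○○○○
○○○○○○○○
○○○○●●○○
○○○●<○○○
○○○●●○○○
○○○○●●○○
○○○○○○○○
○○○○○○○○
[17] ○○○○○○○○
○○○○○○○○
○○○○○○○○
○○○○●●○○
○○○●○○○○
○○○●v○○○
○○○○●●○○
○○○○○○○○
○○○○○○○○
[18] ○○○○○○○○
○○○○○○○○
○○○○○○○○
○○○○●●○○
○○○●○○○○
○○○●○>○○
○○○○●●○○
○○○○○○○○
○○○○○○○○
[19] ○○○○○○○○
○○○○○○○○
○○○○○○○○
○○○○●●○○
○○○●○○○○
○○○●○●○○
○○○○●v○○
○○○○○○○○
○○○○○○○○
[20] ○○○○○○○○
○○○○○○○○
○○○○○○○○
○○○○●●○○
○○○●○○○○
○○○●○●○○
○○○○●○>○
○○○○○○○○
○○○○○○○○
[21] ○○○○○○○○
○○○○○○○○
○○○○○○○○
○○○○●●○○
○○○●○○○○
○○○●○●○○
○○○○●○●○
○○○○○○v○
○○○○○○○○
[22] ○○○○○○○○
○○○○○○○○
○○○○○○○○
○○○○●●○○
○○○●○○○○
○○○●○●○○
○○○○●○●○
○○○○○<●○
○○○○○○○○
[23] ○○○○○○○○
○○○○○○○○
○○○○○○○○
○○○○●●○○
○○○●○○○○
○○○●○●○○
○○○○●^●○
○○○○○●●○
○○○○○○○○
[24] ○○○○○○○○
○○○○○○○○
○○○○○○○○
○○○○●●○○
○○○●○○○○
○○○●○●○○
○○○○●●>○
○○○○○●●○
○○○○○○○○
[25] ○○○○○○○○
○○○○○○○○
○○○○○○○○
○○○○●●○○
○○○●○○○○
○○○●○●^○
○○○○●●○○
○○○○○●●○
○○○○○○○○
[26] ○○○○○○○○
○○○○○○○○
○○○○○○○○
○○○○●●○○
○○○●○○○○
○○○●○●●>
○○○○●●○○
○○○○○●●○
○○○○○○○○
[27] ○○○○○○○○
○○○○○○○○
○○○○○○○○
○○○○●●○○
○○○●○○○○
○○○●○●●●
○○○○●●○v
○○○○○●●○
○○○○○○○○
[28] ○○○○○○○○
○○○○○○○○
○○○○○○○○
○○○○●●○○
○○○●○○○○
○○○●○●●●
○○○○●●<●
○○○○○●●○
○○○○○○○○
[29] ○○○○○○○○
○○○○○○○○
○○○○○○○○
○○○○●●○○
○○○●○○○○
○○○●○●^●
○○○○●●●●
○○○○○●●○
○○○○○○○○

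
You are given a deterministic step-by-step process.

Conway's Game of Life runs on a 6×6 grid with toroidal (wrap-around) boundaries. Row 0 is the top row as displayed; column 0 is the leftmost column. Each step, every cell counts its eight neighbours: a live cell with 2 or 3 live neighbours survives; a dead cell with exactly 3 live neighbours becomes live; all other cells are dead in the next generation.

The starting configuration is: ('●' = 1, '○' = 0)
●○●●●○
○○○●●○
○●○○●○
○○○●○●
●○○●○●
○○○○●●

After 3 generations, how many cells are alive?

k=0  ●○●●●○
○○○●●○
○●○○●○
○○○●○●
●○○●○●
○○○○●●
k=1  ○○●○○○
○●○○○○
○○●○○●
○○●●○●
●○○●○○
○●●○○○
k=2  ○○●○○○
○●●○○○
●●●●●○
●●●●○●
●○○●●○
○●●●○○
k=3  ○○○○○○
●○○○○○
○○○○●○
○○○○○○
○○○○○○
○●○○●○

4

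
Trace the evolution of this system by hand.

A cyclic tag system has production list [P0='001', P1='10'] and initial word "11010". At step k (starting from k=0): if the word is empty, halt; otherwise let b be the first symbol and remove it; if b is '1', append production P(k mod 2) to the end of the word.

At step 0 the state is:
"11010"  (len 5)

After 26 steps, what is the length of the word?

7

k=0  "11010"  (len 5)
k=1  "1010001"  (len 7)
k=2  "01000110"  (len 8)
k=3  "1000110"  (len 7)
k=4  "00011010"  (len 8)
k=5  "0011010"  (len 7)
k=6  "011010"  (len 6)
k=7  "11010"  (len 5)
k=8  "101010"  (len 6)
k=9  "01010001"  (len 8)
k=10  "1010001"  (len 7)
k=11  "010001001"  (len 9)
k=12  "10001001"  (len 8)
k=13  "0001001001"  (len 10)
k=14  "001001001"  (len 9)
k=15  "01001001"  (len 8)
k=16  "1001001"  (len 7)
k=17  "001001001"  (len 9)
k=18  "01001001"  (len 8)
k=19  "1001001"  (len 7)
k=20  "00100110"  (len 8)
k=21  "0100110"  (len 7)
k=22  "100110"  (len 6)
k=23  "00110001"  (len 8)
k=24  "0110001"  (len 7)
k=25  "110001"  (len 6)
k=26  "1000110"  (len 7)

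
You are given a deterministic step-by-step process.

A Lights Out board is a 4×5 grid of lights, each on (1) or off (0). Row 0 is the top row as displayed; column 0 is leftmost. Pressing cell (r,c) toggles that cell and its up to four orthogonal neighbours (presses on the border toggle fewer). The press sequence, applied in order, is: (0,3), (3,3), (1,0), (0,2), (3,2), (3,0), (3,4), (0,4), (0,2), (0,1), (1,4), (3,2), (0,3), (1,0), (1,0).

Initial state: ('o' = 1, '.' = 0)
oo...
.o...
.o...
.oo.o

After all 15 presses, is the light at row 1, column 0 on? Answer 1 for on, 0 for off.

1

[0] oo...
.o...
.o...
.oo.o
[1] ooooo
.o.o.
.o...
.oo.o
[2] ooooo
.o.o.
.o.o.
.o.o.
[3] .oooo
o..o.
oo.o.
.o.o.
[4] ....o
o.oo.
oo.o.
.o.o.
[5] ....o
o.oo.
oooo.
..o..
[6] ....o
o.oo.
.ooo.
ooo..
[7] ....o
o.oo.
.oooo
ooooo
[8] ...o.
o.ooo
.oooo
ooooo
[9] .oo..
o..oo
.oooo
ooooo
[10] o....
oo.oo
.oooo
ooooo
[11] o...o
oo...
.ooo.
ooooo
[12] o...o
oo...
.o.o.
o...o
[13] o.oo.
oo.o.
.o.o.
o...o
[14] ..oo.
...o.
oo.o.
o...o
[15] o.oo.
oo.o.
.o.o.
o...o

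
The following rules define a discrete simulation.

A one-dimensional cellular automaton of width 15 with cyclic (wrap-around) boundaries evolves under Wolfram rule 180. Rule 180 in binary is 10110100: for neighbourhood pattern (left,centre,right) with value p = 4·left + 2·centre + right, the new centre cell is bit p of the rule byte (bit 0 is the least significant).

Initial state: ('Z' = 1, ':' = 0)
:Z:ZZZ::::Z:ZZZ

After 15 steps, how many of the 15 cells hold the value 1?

8

t=0: :Z:ZZZ::::Z:ZZZ
t=1: ZZZ:Z:Z:::ZZ:Z:
t=2: :Z:ZZZZZ::::ZZZ
t=3: ZZZ:ZZZ:Z::::Z:
t=4: :Z:Z:Z:ZZZ:::ZZ
t=5: ZZZZZZZ:Z:Z::::
t=6: :ZZZZZ:ZZZZZ:::
t=7: ::ZZZ:Z:ZZZ:Z::
t=8: :::Z:ZZZ:Z:ZZZ:
t=9: :::ZZ:Z:ZZZ:Z:Z
t=10: Z::::ZZZ:Z:ZZZZ
t=11: :Z::::Z:ZZZ:ZZZ
t=12: ZZZ:::ZZ:Z:Z:Z:
t=13: :Z:Z::::ZZZZZZZ
t=14: ZZZZZ::::ZZZZZ:
t=15: :ZZZ:Z::::ZZZ:Z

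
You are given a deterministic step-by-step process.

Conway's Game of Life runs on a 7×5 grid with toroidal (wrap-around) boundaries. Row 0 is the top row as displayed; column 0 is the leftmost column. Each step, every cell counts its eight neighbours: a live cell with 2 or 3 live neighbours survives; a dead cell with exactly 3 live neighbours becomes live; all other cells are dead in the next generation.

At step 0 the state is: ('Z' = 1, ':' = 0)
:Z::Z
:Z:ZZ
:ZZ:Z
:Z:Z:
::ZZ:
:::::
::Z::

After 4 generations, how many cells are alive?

4

[0] :Z::Z
:Z:ZZ
:ZZ:Z
:Z:Z:
::ZZ:
:::::
::Z::
[1] :Z::Z
:Z::Z
:Z::Z
ZZ::Z
::ZZ:
::ZZ:
:::::
[2] :::::
:ZZZZ
:ZZZZ
:Z::Z
Z::::
::ZZ:
::ZZ:
[3] :Z::Z
:Z::Z
:::::
:Z::Z
ZZZZZ
:ZZZZ
::ZZ:
[4] :Z::Z
:::::
:::::
:Z::Z
:::::
:::::
:::::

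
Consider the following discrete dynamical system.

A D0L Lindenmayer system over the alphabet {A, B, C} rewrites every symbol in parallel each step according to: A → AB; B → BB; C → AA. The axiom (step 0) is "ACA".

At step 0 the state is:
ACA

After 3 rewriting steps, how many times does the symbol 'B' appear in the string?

20

t=0: ACA
t=1: ABAAAB
t=2: ABBBABABABBB
t=3: ABBBBBBBABBBABBBABBBBBBB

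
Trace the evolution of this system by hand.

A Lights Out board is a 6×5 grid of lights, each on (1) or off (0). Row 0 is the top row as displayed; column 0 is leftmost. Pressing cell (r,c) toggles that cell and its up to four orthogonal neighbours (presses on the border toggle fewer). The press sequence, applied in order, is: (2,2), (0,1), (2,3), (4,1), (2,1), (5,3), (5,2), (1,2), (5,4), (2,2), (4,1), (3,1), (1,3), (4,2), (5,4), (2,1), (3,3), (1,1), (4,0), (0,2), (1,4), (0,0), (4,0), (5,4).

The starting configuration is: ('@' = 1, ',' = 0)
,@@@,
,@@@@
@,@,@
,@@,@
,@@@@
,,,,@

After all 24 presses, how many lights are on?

t=0: ,@@@,
,@@@@
@,@,@
,@@,@
,@@@@
,,,,@
t=1: ,@@@,
,@,@@
@@,@@
,@,,@
,@@@@
,,,,@
t=2: @,,@,
,,,@@
@@,@@
,@,,@
,@@@@
,,,,@
t=3: @,,@,
,,,,@
@@@,,
,@,@@
,@@@@
,,,,@
t=4: @,,@,
,,,,@
@@@,,
,,,@@
@,,@@
,@,,@
t=5: @,,@,
,@,,@
,,,,,
,@,@@
@,,@@
,@,,@
t=6: @,,@,
,@,,@
,,,,,
,@,@@
@,,,@
,@@@,
t=7: @,,@,
,@,,@
,,,,,
,@,@@
@,@,@
,,,,,
t=8: @,@@,
,,@@@
,,@,,
,@,@@
@,@,@
,,,,,
t=9: @,@@,
,,@@@
,,@,,
,@,@@
@,@,,
,,,@@
t=10: @,@@,
,,,@@
,@,@,
,@@@@
@,@,,
,,,@@
t=11: @,@@,
,,,@@
,@,@,
,,@@@
,@,,,
,@,@@
t=12: @,@@,
,,,@@
,,,@,
@@,@@
,,,,,
,@,@@
t=13: @,@,,
,,@,,
,,,,,
@@,@@
,,,,,
,@,@@
t=14: @,@,,
,,@,,
,,,,,
@@@@@
,@@@,
,@@@@
t=15: @,@,,
,,@,,
,,,,,
@@@@@
,@@@@
,@@,,
t=16: @,@,,
,@@,,
@@@,,
@,@@@
,@@@@
,@@,,
t=17: @,@,,
,@@,,
@@@@,
@,,,,
,@@,@
,@@,,
t=18: @@@,,
@,,,,
@,@@,
@,,,,
,@@,@
,@@,,
t=19: @@@,,
@,,,,
@,@@,
,,,,,
@,@,@
@@@,,
t=20: @,,@,
@,@,,
@,@@,
,,,,,
@,@,@
@@@,,
t=21: @,,@@
@,@@@
@,@@@
,,,,,
@,@,@
@@@,,
t=22: ,@,@@
,,@@@
@,@@@
,,,,,
@,@,@
@@@,,
t=23: ,@,@@
,,@@@
@,@@@
@,,,,
,@@,@
,@@,,
t=24: ,@,@@
,,@@@
@,@@@
@,,,,
,@@,,
,@@@@

17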